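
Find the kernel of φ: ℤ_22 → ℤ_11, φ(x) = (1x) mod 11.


Kernel = preimage of identity
ker(φ) = {x ∈ ℤ_22 : 1x ≡ 0 (mod 11)}. Since 11 | 22, φ is well-defined. The kernel is the cyclic subgroup ⟨11⟩ of ℤ_22 (order 2), i.e. {0, 11}

ker(φ) = {0, 11}


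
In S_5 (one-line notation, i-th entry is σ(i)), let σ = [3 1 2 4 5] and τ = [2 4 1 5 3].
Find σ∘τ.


σ∘τ: apply τ first, then σ
1 →τ 2 →σ 1
2 →τ 4 →σ 4
3 →τ 1 →σ 3
4 →τ 5 →σ 5
5 →τ 3 →σ 2

σ∘τ = [1 4 3 5 2]


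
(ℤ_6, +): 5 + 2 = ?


Operation: addition mod 6
5 + 2 = (a + b) mod 6 with a = 5, b = 2

5 + 2 = 1


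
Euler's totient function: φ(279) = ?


Factor n: 279 = 3^2 × 31
φ(n) = n · ∏(1 - 1/p) over distinct primes p | n
φ(279) = 279 · (1 - 1/3) · (1 - 1/31) = 180

φ(279) = 180


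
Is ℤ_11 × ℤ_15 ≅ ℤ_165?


Comparing ℤ_11 × ℤ_15 and ℤ_165:
gcd(11,15) = 1, so ℤ_11 × ℤ_15 ≅ ℤ_165 (CRT)

Yes, ℤ_11 × ℤ_15 ≅ ℤ_165


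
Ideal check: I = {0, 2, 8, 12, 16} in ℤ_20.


Check ideal conditions for I = {0, 2, 8, 12, 16} in ℤ_20:
(1) I is an additive subgroup? No
(2) For r ∈ ℤ_20 and a ∈ I: r·a ∈ I? No  [counterexample: r=2, a=2, r·a mod 20 = 4 ∉ I]

No, I is not an ideal of ℤ_20


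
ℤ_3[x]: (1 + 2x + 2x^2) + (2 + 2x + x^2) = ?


Add coefficients mod 3:
x^0: 1 + 2 = 0 (mod 3)
x^1: 2 + 2 = 1 (mod 3)
x^2: 2 + 1 = 0 (mod 3)
Result: x

f + g = x


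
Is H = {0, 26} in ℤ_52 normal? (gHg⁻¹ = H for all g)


H = {0, 26} in ℤ_52
ℤ_52 is abelian; every subgroup of an abelian group is normal

Yes, normal subgroup


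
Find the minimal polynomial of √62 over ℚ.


√62 satisfies x² - 62 = 0, irreducible over ℚ since 62 is squarefree

Minimal polynomial: x² - 62


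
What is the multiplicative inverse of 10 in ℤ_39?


Use the extended Euclidean algorithm to write 1 = 10·s + 39·t; then s mod 39 is the inverse.
Euclidean algorithm:
  10 = 0·39 + 10
  39 = 3·10 + 9
  10 = 1·9 + 1
  9 = 9·1 + 0
gcd(10,39) = 1
Back-substitution gives: 10·(4) + 39·(-1) = 1
So 10⁻¹ ≡ 4 ≡ 4 (mod 39)
Check: 10 × 4 = 40 ≡ 1 (mod 39) ✓

10⁻¹ ≡ 4 (mod 39)


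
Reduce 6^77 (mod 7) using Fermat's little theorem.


Fermat's little theorem: if p is prime and gcd(a,p)=1, then a^(p-1) ≡ 1 (mod p)
p = 7 is prime, gcd(6,7) = 1
Reduce exponent: 77 mod 6 = 5
So 6^77 ≡ 6^5 (mod 7)
6^5 mod 7 = 6

6^77 ≡ 6 (mod 7)


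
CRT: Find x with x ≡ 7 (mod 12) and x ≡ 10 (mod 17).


m₁ = 12, m₂ = 17, gcd = 1, so CRT applies. M = m₁·m₂ = 204
Let M₁ = M/m₁ = 17, M₂ = M/m₂ = 12
Find y₁ ≡ M₁⁻¹ (mod m₁): 17⁻¹ ≡ 5 (mod 12)
Find y₂ ≡ M₂⁻¹ (mod m₂): 12⁻¹ ≡ 10 (mod 17)
x = a₁·M₁·y₁ + a₂·M₂·y₂ = 7·17·5 + 10·12·10 = 1795
Reduce mod 204: x ≡ 163
Check: 163 mod 12 = 7 ✓, 163 mod 17 = 10 ✓

x ≡ 163 (mod 204)


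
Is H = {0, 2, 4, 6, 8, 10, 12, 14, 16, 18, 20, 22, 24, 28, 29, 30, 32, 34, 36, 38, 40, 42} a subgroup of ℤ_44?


Subgroup test for H = {0, 2, 4, 6, 8, 10, 12, 14, 16, 18, 20, 22, 24, 28, 29, 30, 32, 34, 36, 38, 40, 42} in (ℤ_44, +):
(1) 0 ∈ H? Yes
(2) Closure: for all a,b ∈ H, (a+b) mod 44 ∈ H? No  [counterexample: 2 + 24 = 26 ∉ H]
(3) Inverses: for all a ∈ H, -a mod 44 ∈ H? No

No, H is not a subgroup of ℤ_44


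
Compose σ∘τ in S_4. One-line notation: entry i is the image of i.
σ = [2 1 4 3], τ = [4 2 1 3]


σ∘τ: apply τ first, then σ
1 →τ 4 →σ 3
2 →τ 2 →σ 1
3 →τ 1 →σ 2
4 →τ 3 →σ 4

σ∘τ = [3 1 2 4]


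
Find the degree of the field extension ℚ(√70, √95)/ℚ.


[ℚ(√70,√95):ℚ] = [ℚ(√70,√95):ℚ(√70)]·[ℚ(√70):ℚ] = 2·2 = 4

[ℚ(√70, √95)/ℚ] = 4


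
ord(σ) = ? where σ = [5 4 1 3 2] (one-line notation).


Cycle decomposition: (1 5 2 4 3)
Cycle lengths: 5
Order = lcm(5) = 5

ord(σ) = 5


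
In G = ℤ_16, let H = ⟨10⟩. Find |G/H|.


|⟨10⟩| = n / gcd(10, 16) = 16 / 2 = 8
H is normal (ℤ_16 is abelian).
|G/H| = |G| / |H| = 16 / 8 = 2

|G/H| = 2


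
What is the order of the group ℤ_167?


ℤ_n has n elements.

|ℤ_167| = 167


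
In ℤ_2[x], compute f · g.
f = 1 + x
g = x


Expand and collect like terms; reduce coefficients mod 2:
x^0: 1·0 = 0 ≡ 0 (mod 2)
x^1: 1·1 + 1·0 = 1 ≡ 1 (mod 2)
x^2: 1·1 = 1 ≡ 1 (mod 2)
Result: x + x^2

f · g = x + x^2


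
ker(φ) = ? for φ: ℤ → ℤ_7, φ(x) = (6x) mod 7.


Kernel = preimage of identity
ker(φ) = {x ∈ ℤ : 6x ≡ 0 (mod 7)}. gcd(6,7) = 1, so 6x ≡ 0 (mod 7) ⟺ x ≡ 0 (mod 7/1 = 7). Hence ker(φ) = 7ℤ

ker(φ) = 7ℤ


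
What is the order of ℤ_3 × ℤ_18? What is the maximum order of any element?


|ℤ_3 × ℤ_18| = 3 × 18 = 54
Max element order = lcm(3,18) = 18
Cyclic? No (gcd=3)

|ℤ_3×ℤ_18| = 54, max element order = 18


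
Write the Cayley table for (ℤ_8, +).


Elements: {0, 1, 2, 3, 4, 5, 6, 7}
Operation: addition mod 8
Entry (a, b) = (a + b) mod 8

Cayley table:
  | 0 | 1 | 2 | 3 | 4 | 5 | 6 | 7
0 | 0 | 1 | 2 | 3 | 4 | 5 | 6 | 7
1 | 1 | 2 | 3 | 4 | 5 | 6 | 7 | 0
2 | 2 | 3 | 4 | 5 | 6 | 7 | 0 | 1
3 | 3 | 4 | 5 | 6 | 7 | 0 | 1 | 2
4 | 4 | 5 | 6 | 7 | 0 | 1 | 2 | 3
5 | 5 | 6 | 7 | 0 | 1 | 2 | 3 | 4
6 | 6 | 7 | 0 | 1 | 2 | 3 | 4 | 5
7 | 7 | 0 | 1 | 2 | 3 | 4 | 5 | 6


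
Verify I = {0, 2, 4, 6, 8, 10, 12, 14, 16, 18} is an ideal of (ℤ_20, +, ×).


Check ideal conditions for I = {0, 2, 4, 6, 8, 10, 12, 14, 16, 18} in ℤ_20:
(1) I is an additive subgroup? Yes
(2) For r ∈ ℤ_20 and a ∈ I: r·a ∈ I? Yes

Yes, I is an ideal of ℤ_20


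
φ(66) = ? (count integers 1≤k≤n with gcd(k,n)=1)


Factor n: 66 = 2 × 3 × 11
φ(n) = n · ∏(1 - 1/p) over distinct primes p | n
φ(66) = 66 · (1 - 1/2) · (1 - 1/3) · (1 - 1/11) = 20

φ(66) = 20


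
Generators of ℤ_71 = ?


g generates ℤ_n iff gcd(g,n) = 1
Prime factors of 71: 71
Generators are g ∈ {1,...,70} not divisible by any of these primes.
Generators: {1, 2, 3, 4, 5, 6, 7, 8, 9, 10, 11, 12, 13, 14, 15, 16, 17, 18, 19, 20, 21, 22, 23, 24, 25, 26, 27, 28, 29, 30, 31, 32, 33, 34, 35, 36, 37, 38, 39, 40, 41, 42, 43, 44, 45, 46, 47, 48, 49, 50, 51, 52, 53, 54, 55, 56, 57, 58, 59, 60, 61, 62, 63, 64, 65, 66, 67, 68, 69, 70}
Number of generators = φ(71) = 70

Generators of ℤ_71 = {1, 2, 3, 4, 5, 6, 7, 8, 9, 10, 11, 12, 13, 14, 15, 16, 17, 18, 19, 20, 21, 22, 23, 24, 25, 26, 27, 28, 29, 30, 31, 32, 33, 34, 35, 36, 37, 38, 39, 40, 41, 42, 43, 44, 45, 46, 47, 48, 49, 50, 51, 52, 53, 54, 55, 56, 57, 58, 59, 60, 61, 62, 63, 64, 65, 66, 67, 68, 69, 70}


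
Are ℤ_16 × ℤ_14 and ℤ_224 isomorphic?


Comparing ℤ_16 × ℤ_14 and ℤ_224:
gcd(16,14) = 2 ≠ 1. Max element order in ℤ_16×ℤ_14 is lcm(16,14) = 112 < 224, so it has no element of order 224

No, ℤ_16 × ℤ_14 ≇ ℤ_224


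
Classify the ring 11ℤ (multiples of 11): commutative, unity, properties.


11ℤ is a commutative ring under +,× but has no multiplicative identity (1 ∉ 11ℤ); it has no zero divisors, but without unity it is not an integral domain
Commutative: Yes
Integral domain: No
Has unity: No

11ℤ (multiples of 11): Commutative=Yes, Unity=No


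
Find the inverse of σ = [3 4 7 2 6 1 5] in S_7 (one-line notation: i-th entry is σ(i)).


To find σ⁻¹, swap domain and range:
σ(1) = 3 → σ⁻¹(3) = 1
σ(2) = 4 → σ⁻¹(4) = 2
σ(3) = 7 → σ⁻¹(7) = 3
σ(4) = 2 → σ⁻¹(2) = 4
σ(5) = 6 → σ⁻¹(6) = 5
σ(6) = 1 → σ⁻¹(1) = 6
σ(7) = 5 → σ⁻¹(5) = 7

σ⁻¹ = [6 4 1 2 7 5 3]


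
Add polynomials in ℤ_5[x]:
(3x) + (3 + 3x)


Add coefficients mod 5:
x^0: 0 + 3 = 3 (mod 5)
x^1: 3 + 3 = 1 (mod 5)
Result: 3 + x

f + g = 3 + x


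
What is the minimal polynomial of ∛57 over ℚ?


∛57 satisfies x³ - 57 = 0, irreducible over ℚ (no rational root; 57 is not a perfect cube)

Minimal polynomial: x³ - 57


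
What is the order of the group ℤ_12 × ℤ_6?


|A × B| = |A| · |B|
|ℤ_12 × ℤ_6| = 12 × 6 = 72

|ℤ_12 × ℤ_6| = 72


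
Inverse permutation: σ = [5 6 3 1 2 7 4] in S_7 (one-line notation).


To find σ⁻¹, swap domain and range:
σ(1) = 5 → σ⁻¹(5) = 1
σ(2) = 6 → σ⁻¹(6) = 2
σ(3) = 3 → σ⁻¹(3) = 3
σ(4) = 1 → σ⁻¹(1) = 4
σ(5) = 2 → σ⁻¹(2) = 5
σ(6) = 7 → σ⁻¹(7) = 6
σ(7) = 4 → σ⁻¹(4) = 7

σ⁻¹ = [4 5 3 7 1 2 6]


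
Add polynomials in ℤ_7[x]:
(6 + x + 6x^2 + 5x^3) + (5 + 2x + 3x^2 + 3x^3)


Add coefficients mod 7:
x^0: 6 + 5 = 4 (mod 7)
x^1: 1 + 2 = 3 (mod 7)
x^2: 6 + 3 = 2 (mod 7)
x^3: 5 + 3 = 1 (mod 7)
Result: 4 + 3x + 2x^2 + x^3

f + g = 4 + 3x + 2x^2 + x^3


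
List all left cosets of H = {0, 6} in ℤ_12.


H = {0, 6}, |H| = 2
Number of cosets = |G|/|H| = 12/2 = 6
0 + H = {0, 6}
1 + H = {1, 7}
2 + H = {2, 8}
3 + H = {3, 9}
4 + H = {4, 10}
5 + H = {5, 11}

Cosets: 0+H={0,6}; 1+H={1,7}; 2+H={2,8}; 3+H={3,9}; 4+H={4,10}; 5+H={5,11}


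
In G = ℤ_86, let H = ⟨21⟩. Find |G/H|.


|⟨21⟩| = n / gcd(21, 86) = 86 / 1 = 86
H is normal (ℤ_86 is abelian).
|G/H| = |G| / |H| = 86 / 86 = 1

|G/H| = 1


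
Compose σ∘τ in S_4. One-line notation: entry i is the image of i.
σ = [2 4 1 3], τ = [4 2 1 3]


σ∘τ: apply τ first, then σ
1 →τ 4 →σ 3
2 →τ 2 →σ 4
3 →τ 1 →σ 2
4 →τ 3 →σ 1

σ∘τ = [3 4 2 1]


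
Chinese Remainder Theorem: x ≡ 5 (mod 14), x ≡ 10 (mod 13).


m₁ = 14, m₂ = 13, gcd = 1, so CRT applies. M = m₁·m₂ = 182
Let M₁ = M/m₁ = 13, M₂ = M/m₂ = 14
Find y₁ ≡ M₁⁻¹ (mod m₁): 13⁻¹ ≡ 13 (mod 14)
Find y₂ ≡ M₂⁻¹ (mod m₂): 14⁻¹ ≡ 1 (mod 13)
x = a₁·M₁·y₁ + a₂·M₂·y₂ = 5·13·13 + 10·14·1 = 985
Reduce mod 182: x ≡ 75
Check: 75 mod 14 = 5 ✓, 75 mod 13 = 10 ✓

x ≡ 75 (mod 182)


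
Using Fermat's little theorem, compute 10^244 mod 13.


Fermat's little theorem: if p is prime and gcd(a,p)=1, then a^(p-1) ≡ 1 (mod p)
p = 13 is prime, gcd(10,13) = 1
Reduce exponent: 244 mod 12 = 4
So 10^244 ≡ 10^4 (mod 13)
10^4 mod 13 = 3

10^244 ≡ 3 (mod 13)


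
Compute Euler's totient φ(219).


Factor n: 219 = 3 × 73
φ(n) = n · ∏(1 - 1/p) over distinct primes p | n
φ(219) = 219 · (1 - 1/3) · (1 - 1/73) = 144

φ(219) = 144


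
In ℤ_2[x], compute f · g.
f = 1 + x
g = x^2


Expand and collect like terms; reduce coefficients mod 2:
x^0: 1·0 = 0 ≡ 0 (mod 2)
x^1: 1·0 + 1·0 = 0 ≡ 0 (mod 2)
x^2: 1·1 + 1·0 = 1 ≡ 1 (mod 2)
x^3: 1·1 = 1 ≡ 1 (mod 2)
Result: x^2 + x^3

f · g = x^2 + x^3


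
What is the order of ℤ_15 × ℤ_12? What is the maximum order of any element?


|ℤ_15 × ℤ_12| = 15 × 12 = 180
Max element order = lcm(15,12) = 60
Cyclic? No (gcd=3)

|ℤ_15×ℤ_12| = 180, max element order = 60


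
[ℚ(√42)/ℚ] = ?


√42 has minimal polynomial x² - 42 (irreducible over ℚ since 42 is squarefree)

[ℚ(√42)/ℚ] = 2


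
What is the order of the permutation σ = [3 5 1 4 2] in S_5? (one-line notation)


Cycle decomposition: (1 3) (2 5)
Cycle lengths: 2, 2
Order = lcm(2, 2) = 2

ord(σ) = 2


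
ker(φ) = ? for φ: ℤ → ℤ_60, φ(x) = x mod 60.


Kernel = preimage of identity
ker(φ) = {x ∈ ℤ : x ≡ 0 (mod 60)} = 60ℤ = {0, ±60, ±120, ...}

ker(φ) = 60ℤ


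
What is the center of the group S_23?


Z(G) = {g ∈ G | gx = xg for all x ∈ G}
S_n is non-abelian for n ≥ 3; Z(S_23) is trivial

Z(S_23) = {e}


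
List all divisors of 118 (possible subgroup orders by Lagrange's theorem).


Lagrange's theorem: |H| divides |G|
|G| = 118
Divisors of 118: 1, 2, 59, 118

Possible subgroup orders: {1, 2, 59, 118}


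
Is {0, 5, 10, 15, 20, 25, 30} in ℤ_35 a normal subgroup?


H = {0, 5, 10, 15, 20, 25, 30} in ℤ_35
ℤ_35 is abelian; every subgroup of an abelian group is normal

Yes, normal subgroup


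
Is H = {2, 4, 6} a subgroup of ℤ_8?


Subgroup test for H = {2, 4, 6} in (ℤ_8, +):
(1) 0 ∈ H? No
(2) Closure: for all a,b ∈ H, (a+b) mod 8 ∈ H? No  [counterexample: 2 + 6 = 0 ∉ H]
(3) Inverses: for all a ∈ H, -a mod 8 ∈ H? Yes

No, H is not a subgroup of ℤ_8


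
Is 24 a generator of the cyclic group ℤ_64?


g generates ℤ_n iff gcd(g, n) = 1
gcd(24, 64) = 8
Since gcd = 8 ≠ 1, ⟨24⟩ has order 8 < 64, so 24 is not a generator.

No, 24 does not generate ℤ_64


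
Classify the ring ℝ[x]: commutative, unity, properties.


Polynomial ring over ℝ (an integral domain) is a commutative integral domain with unity 1
Commutative: Yes
Integral domain: Yes
Has unity: Yes

ℝ[x]: Commutative=Yes, Unity=Yes


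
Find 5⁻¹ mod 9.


Use the extended Euclidean algorithm to write 1 = 5·s + 9·t; then s mod 9 is the inverse.
Euclidean algorithm:
  5 = 0·9 + 5
  9 = 1·5 + 4
  5 = 1·4 + 1
  4 = 4·1 + 0
gcd(5,9) = 1
Back-substitution gives: 5·(2) + 9·(-1) = 1
So 5⁻¹ ≡ 2 ≡ 2 (mod 9)
Check: 5 × 2 = 10 ≡ 1 (mod 9) ✓

5⁻¹ ≡ 2 (mod 9)


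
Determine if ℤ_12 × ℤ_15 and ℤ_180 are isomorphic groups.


Comparing ℤ_12 × ℤ_15 and ℤ_180:
gcd(12,15) = 3 ≠ 1. Max element order in ℤ_12×ℤ_15 is lcm(12,15) = 60 < 180, so it has no element of order 180

No, ℤ_12 × ℤ_15 ≇ ℤ_180


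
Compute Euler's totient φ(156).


Factor n: 156 = 2^2 × 3 × 13
φ(n) = n · ∏(1 - 1/p) over distinct primes p | n
φ(156) = 156 · (1 - 1/2) · (1 - 1/3) · (1 - 1/13) = 48

φ(156) = 48


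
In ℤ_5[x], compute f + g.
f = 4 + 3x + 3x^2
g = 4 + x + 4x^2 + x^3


Add coefficients mod 5:
x^0: 4 + 4 = 3 (mod 5)
x^1: 3 + 1 = 4 (mod 5)
x^2: 3 + 4 = 2 (mod 5)
x^3: 0 + 1 = 1 (mod 5)
Result: 3 + 4x + 2x^2 + x^3

f + g = 3 + 4x + 2x^2 + x^3


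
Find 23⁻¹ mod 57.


Use the extended Euclidean algorithm to write 1 = 23·s + 57·t; then s mod 57 is the inverse.
Euclidean algorithm:
  23 = 0·57 + 23
  57 = 2·23 + 11
  23 = 2·11 + 1
  11 = 11·1 + 0
gcd(23,57) = 1
Back-substitution gives: 23·(5) + 57·(-2) = 1
So 23⁻¹ ≡ 5 ≡ 5 (mod 57)
Check: 23 × 5 = 115 ≡ 1 (mod 57) ✓

23⁻¹ ≡ 5 (mod 57)


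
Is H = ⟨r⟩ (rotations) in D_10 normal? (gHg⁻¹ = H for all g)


H = ⟨r⟩ (rotations) in D_10
The rotation subgroup ⟨r⟩ has index 2 in D_10, so it is normal

Yes, normal subgroup


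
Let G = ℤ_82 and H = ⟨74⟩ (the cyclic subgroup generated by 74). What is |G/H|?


|⟨74⟩| = n / gcd(74, 82) = 82 / 2 = 41
H is normal (ℤ_82 is abelian).
|G/H| = |G| / |H| = 82 / 41 = 2

|G/H| = 2


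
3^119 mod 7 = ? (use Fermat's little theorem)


Fermat's little theorem: if p is prime and gcd(a,p)=1, then a^(p-1) ≡ 1 (mod p)
p = 7 is prime, gcd(3,7) = 1
Reduce exponent: 119 mod 6 = 5
So 3^119 ≡ 3^5 (mod 7)
3^5 mod 7 = 5

3^119 ≡ 5 (mod 7)


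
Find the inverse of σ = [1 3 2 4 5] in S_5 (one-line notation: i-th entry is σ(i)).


To find σ⁻¹, swap domain and range:
σ(1) = 1 → σ⁻¹(1) = 1
σ(2) = 3 → σ⁻¹(3) = 2
σ(3) = 2 → σ⁻¹(2) = 3
σ(4) = 4 → σ⁻¹(4) = 4
σ(5) = 5 → σ⁻¹(5) = 5

σ⁻¹ = [1 3 2 4 5]


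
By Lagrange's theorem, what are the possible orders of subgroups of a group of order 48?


Lagrange's theorem: |H| divides |G|
|G| = 48
Divisors of 48: 1, 2, 3, 4, 6, 8, 12, 16, 24, 48

Possible subgroup orders: {1, 2, 3, 4, 6, 8, 12, 16, 24, 48}


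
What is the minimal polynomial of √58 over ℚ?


√58 satisfies x² - 58 = 0, irreducible over ℚ since 58 is squarefree

Minimal polynomial: x² - 58


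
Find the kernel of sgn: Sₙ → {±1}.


Kernel = preimage of identity
ker(sgn) = even permutations = Aₙ

ker(sgn) = Aₙ


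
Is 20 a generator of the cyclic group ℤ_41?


g generates ℤ_n iff gcd(g, n) = 1
gcd(20, 41) = 1
Since gcd = 1, 20 is a generator.

Yes, 20 generates ℤ_41


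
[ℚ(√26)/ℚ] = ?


√26 has minimal polynomial x² - 26 (irreducible over ℚ since 26 is squarefree)

[ℚ(√26)/ℚ] = 2


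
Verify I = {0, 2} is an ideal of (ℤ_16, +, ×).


Check ideal conditions for I = {0, 2} in ℤ_16:
(1) I is an additive subgroup? No
(2) For r ∈ ℤ_16 and a ∈ I: r·a ∈ I? No  [counterexample: r=2, a=2, r·a mod 16 = 4 ∉ I]

No, I is not an ideal of ℤ_16


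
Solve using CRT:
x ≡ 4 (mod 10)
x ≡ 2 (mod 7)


m₁ = 10, m₂ = 7, gcd = 1, so CRT applies. M = m₁·m₂ = 70
Let M₁ = M/m₁ = 7, M₂ = M/m₂ = 10
Find y₁ ≡ M₁⁻¹ (mod m₁): 7⁻¹ ≡ 3 (mod 10)
Find y₂ ≡ M₂⁻¹ (mod m₂): 10⁻¹ ≡ 5 (mod 7)
x = a₁·M₁·y₁ + a₂·M₂·y₂ = 4·7·3 + 2·10·5 = 184
Reduce mod 70: x ≡ 44
Check: 44 mod 10 = 4 ✓, 44 mod 7 = 2 ✓

x ≡ 44 (mod 70)


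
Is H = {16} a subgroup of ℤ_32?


Subgroup test for H = {16} in (ℤ_32, +):
(1) 0 ∈ H? No
(2) Closure: for all a,b ∈ H, (a+b) mod 32 ∈ H? No  [counterexample: 16 + 16 = 0 ∉ H]
(3) Inverses: for all a ∈ H, -a mod 32 ∈ H? Yes

No, H is not a subgroup of ℤ_32


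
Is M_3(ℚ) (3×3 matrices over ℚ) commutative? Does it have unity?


Matrix multiplication is non-commutative for n ≥ 2; the identity matrix I is the unity; singular matrices give zero divisors, so not an integral domain
Commutative: No
Integral domain: No
Has unity: Yes

M_3(ℚ) (3×3 matrices over ℚ): Commutative=No, Unity=Yes


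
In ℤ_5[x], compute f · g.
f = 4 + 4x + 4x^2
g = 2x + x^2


Expand and collect like terms; reduce coefficients mod 5:
x^0: 4·0 = 0 ≡ 0 (mod 5)
x^1: 4·2 + 4·0 = 8 ≡ 3 (mod 5)
x^2: 4·1 + 4·2 + 4·0 = 12 ≡ 2 (mod 5)
x^3: 4·1 + 4·2 = 12 ≡ 2 (mod 5)
x^4: 4·1 = 4 ≡ 4 (mod 5)
Result: 3x + 2x^2 + 2x^3 + 4x^4

f · g = 3x + 2x^2 + 2x^3 + 4x^4


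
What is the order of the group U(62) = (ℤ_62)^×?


U(n) is the group of units mod n; |U(n)| = φ(n)
|U(62)| = φ(62) = 30

|U(62) = (ℤ_62)^×| = 30


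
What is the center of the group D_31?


Z(G) = {g ∈ G | gx = xg for all x ∈ G}
For odd n, Z(D_n) = {e}: no nontrivial rotation commutes with all reflections

Z(D_31) = {e}


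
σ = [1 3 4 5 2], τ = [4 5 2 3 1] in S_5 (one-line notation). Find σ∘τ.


σ∘τ: apply τ first, then σ
1 →τ 4 →σ 5
2 →τ 5 →σ 2
3 →τ 2 →σ 3
4 →τ 3 →σ 4
5 →τ 1 →σ 1

σ∘τ = [5 2 3 4 1]


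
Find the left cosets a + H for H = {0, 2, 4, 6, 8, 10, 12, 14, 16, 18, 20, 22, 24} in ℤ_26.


H = {0, 2, 4, 6, 8, 10, 12, 14, 16, 18, 20, 22, 24}, |H| = 13
Number of cosets = |G|/|H| = 26/13 = 2
0 + H = {0, 2, 4, 6, 8, 10, 12, 14, 16, 18, 20, 22, 24}
1 + H = {1, 3, 5, 7, 9, 11, 13, 15, 17, 19, 21, 23, 25}

Cosets: 0+H={0,2,4,6,8,10,12,14,16,18,20,22,24}; 1+H={1,3,5,7,9,11,13,15,17,19,21,23,25}


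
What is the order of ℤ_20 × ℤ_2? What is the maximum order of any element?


|ℤ_20 × ℤ_2| = 20 × 2 = 40
Max element order = lcm(20,2) = 20
Cyclic? No (gcd=2)

|ℤ_20×ℤ_2| = 40, max element order = 20


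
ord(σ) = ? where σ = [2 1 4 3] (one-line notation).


Cycle decomposition: (1 2) (3 4)
Cycle lengths: 2, 2
Order = lcm(2, 2) = 2

ord(σ) = 2


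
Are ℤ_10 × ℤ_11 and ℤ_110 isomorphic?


Comparing ℤ_10 × ℤ_11 and ℤ_110:
gcd(10,11) = 1, so ℤ_10 × ℤ_11 ≅ ℤ_110 (CRT)

Yes, ℤ_10 × ℤ_11 ≅ ℤ_110


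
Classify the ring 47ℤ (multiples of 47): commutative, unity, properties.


47ℤ is a commutative ring under +,× but has no multiplicative identity (1 ∉ 47ℤ); it has no zero divisors, but without unity it is not an integral domain
Commutative: Yes
Integral domain: No
Has unity: No

47ℤ (multiples of 47): Commutative=Yes, Unity=No


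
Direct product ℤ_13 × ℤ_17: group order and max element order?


|ℤ_13 × ℤ_17| = 13 × 17 = 221
Max element order = lcm(13,17) = 221
Cyclic? Yes (gcd=1)

|ℤ_13×ℤ_17| = 221, max element order = 221


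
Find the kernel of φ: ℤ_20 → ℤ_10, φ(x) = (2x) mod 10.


Kernel = preimage of identity
ker(φ) = {x ∈ ℤ_20 : 2x ≡ 0 (mod 10)}. Since 10 | 20, φ is well-defined. The kernel is the cyclic subgroup ⟨5⟩ of ℤ_20 (order 4), i.e. {0, 5, 10, 15}

ker(φ) = {0, 5, 10, 15}


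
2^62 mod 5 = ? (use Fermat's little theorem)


Fermat's little theorem: if p is prime and gcd(a,p)=1, then a^(p-1) ≡ 1 (mod p)
p = 5 is prime, gcd(2,5) = 1
Reduce exponent: 62 mod 4 = 2
So 2^62 ≡ 2^2 (mod 5)
2^2 mod 5 = 4

2^62 ≡ 4 (mod 5)


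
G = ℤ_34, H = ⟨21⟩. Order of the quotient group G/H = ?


|⟨21⟩| = n / gcd(21, 34) = 34 / 1 = 34
H is normal (ℤ_34 is abelian).
|G/H| = |G| / |H| = 34 / 34 = 1

|G/H| = 1


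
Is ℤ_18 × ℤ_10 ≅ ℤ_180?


Comparing ℤ_18 × ℤ_10 and ℤ_180:
gcd(18,10) = 2 ≠ 1. Max element order in ℤ_18×ℤ_10 is lcm(18,10) = 90 < 180, so it has no element of order 180

No, ℤ_18 × ℤ_10 ≇ ℤ_180


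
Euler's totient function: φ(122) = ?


Factor n: 122 = 2 × 61
φ(n) = n · ∏(1 - 1/p) over distinct primes p | n
φ(122) = 122 · (1 - 1/2) · (1 - 1/61) = 60

φ(122) = 60


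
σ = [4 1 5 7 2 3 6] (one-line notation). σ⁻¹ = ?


To find σ⁻¹, swap domain and range:
σ(1) = 4 → σ⁻¹(4) = 1
σ(2) = 1 → σ⁻¹(1) = 2
σ(3) = 5 → σ⁻¹(5) = 3
σ(4) = 7 → σ⁻¹(7) = 4
σ(5) = 2 → σ⁻¹(2) = 5
σ(6) = 3 → σ⁻¹(3) = 6
σ(7) = 6 → σ⁻¹(6) = 7

σ⁻¹ = [2 5 6 1 3 7 4]


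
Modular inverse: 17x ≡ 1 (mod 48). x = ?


Use the extended Euclidean algorithm to write 1 = 17·s + 48·t; then s mod 48 is the inverse.
Euclidean algorithm:
  17 = 0·48 + 17
  48 = 2·17 + 14
  17 = 1·14 + 3
  14 = 4·3 + 2
  3 = 1·2 + 1
  2 = 2·1 + 0
gcd(17,48) = 1
Back-substitution gives: 17·(17) + 48·(-6) = 1
So 17⁻¹ ≡ 17 ≡ 17 (mod 48)
Check: 17 × 17 = 289 ≡ 1 (mod 48) ✓

17⁻¹ ≡ 17 (mod 48)


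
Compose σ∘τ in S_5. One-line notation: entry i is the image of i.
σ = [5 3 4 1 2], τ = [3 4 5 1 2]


σ∘τ: apply τ first, then σ
1 →τ 3 →σ 4
2 →τ 4 →σ 1
3 →τ 5 →σ 2
4 →τ 1 →σ 5
5 →τ 2 →σ 3

σ∘τ = [4 1 2 5 3]


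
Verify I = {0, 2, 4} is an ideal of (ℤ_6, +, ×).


Check ideal conditions for I = {0, 2, 4} in ℤ_6:
(1) I is an additive subgroup? Yes
(2) For r ∈ ℤ_6 and a ∈ I: r·a ∈ I? Yes

Yes, I is an ideal of ℤ_6


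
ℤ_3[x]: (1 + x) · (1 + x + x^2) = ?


Expand and collect like terms; reduce coefficients mod 3:
x^0: 1·1 = 1 ≡ 1 (mod 3)
x^1: 1·1 + 1·1 = 2 ≡ 2 (mod 3)
x^2: 1·1 + 1·1 = 2 ≡ 2 (mod 3)
x^3: 1·1 = 1 ≡ 1 (mod 3)
Result: 1 + 2x + 2x^2 + x^3

f · g = 1 + 2x + 2x^2 + x^3


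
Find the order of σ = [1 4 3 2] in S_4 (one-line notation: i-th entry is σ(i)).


Cycle decomposition: (2 4)
Cycle lengths: 2
Order = lcm(2) = 2

ord(σ) = 2


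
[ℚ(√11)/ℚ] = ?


√11 has minimal polynomial x² - 11 (irreducible over ℚ since 11 is squarefree)

[ℚ(√11)/ℚ] = 2


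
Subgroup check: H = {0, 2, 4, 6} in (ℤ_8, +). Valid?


Subgroup test for H = {0, 2, 4, 6} in (ℤ_8, +):
(1) 0 ∈ H? Yes
(2) Closure: for all a,b ∈ H, (a+b) mod 8 ∈ H? Yes
(3) Inverses: for all a ∈ H, -a mod 8 ∈ H? Yes

Yes, H is a subgroup of ℤ_8


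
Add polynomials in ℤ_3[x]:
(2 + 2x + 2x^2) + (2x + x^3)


Add coefficients mod 3:
x^0: 2 + 0 = 2 (mod 3)
x^1: 2 + 2 = 1 (mod 3)
x^2: 2 + 0 = 2 (mod 3)
x^3: 0 + 1 = 1 (mod 3)
Result: 2 + x + 2x^2 + x^3

f + g = 2 + x + 2x^2 + x^3


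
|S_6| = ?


|S_n| = n! (number of permutations of n symbols)
|S_6| = 6! = 720

|S_6| = 720


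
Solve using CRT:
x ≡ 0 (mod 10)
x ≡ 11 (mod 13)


m₁ = 10, m₂ = 13, gcd = 1, so CRT applies. M = m₁·m₂ = 130
Let M₁ = M/m₁ = 13, M₂ = M/m₂ = 10
Find y₁ ≡ M₁⁻¹ (mod m₁): 13⁻¹ ≡ 7 (mod 10)
Find y₂ ≡ M₂⁻¹ (mod m₂): 10⁻¹ ≡ 4 (mod 13)
x = a₁·M₁·y₁ + a₂·M₂·y₂ = 0·13·7 + 11·10·4 = 440
Reduce mod 130: x ≡ 50
Check: 50 mod 10 = 0 ✓, 50 mod 13 = 11 ✓

x ≡ 50 (mod 130)


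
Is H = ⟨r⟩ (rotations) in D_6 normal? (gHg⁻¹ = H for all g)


H = ⟨r⟩ (rotations) in D_6
The rotation subgroup ⟨r⟩ has index 2 in D_6, so it is normal

Yes, normal subgroup


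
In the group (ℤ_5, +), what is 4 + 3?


Operation: addition mod 5
4 + 3 = (a + b) mod 5 with a = 4, b = 3

4 + 3 = 2


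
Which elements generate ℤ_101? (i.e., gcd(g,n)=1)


g generates ℤ_n iff gcd(g,n) = 1
Prime factors of 101: 101
Generators are g ∈ {1,...,100} not divisible by any of these primes.
Generators: {1, 2, 3, 4, 5, 6, 7, 8, 9, 10, 11, 12, 13, 14, 15, 16, 17, 18, 19, 20, 21, 22, 23, 24, 25, 26, 27, 28, 29, 30, 31, 32, 33, 34, 35, 36, 37, 38, 39, 40, 41, 42, 43, 44, 45, 46, 47, 48, 49, 50, 51, 52, 53, 54, 55, 56, 57, 58, 59, 60, 61, 62, 63, 64, 65, 66, 67, 68, 69, 70, 71, 72, 73, 74, 75, 76, 77, 78, 79, 80, 81, 82, 83, 84, 85, 86, 87, 88, 89, 90, 91, 92, 93, 94, 95, 96, 97, 98, 99, 100}
Number of generators = φ(101) = 100

Generators of ℤ_101 = {1, 2, 3, 4, 5, 6, 7, 8, 9, 10, 11, 12, 13, 14, 15, 16, 17, 18, 19, 20, 21, 22, 23, 24, 25, 26, 27, 28, 29, 30, 31, 32, 33, 34, 35, 36, 37, 38, 39, 40, 41, 42, 43, 44, 45, 46, 47, 48, 49, 50, 51, 52, 53, 54, 55, 56, 57, 58, 59, 60, 61, 62, 63, 64, 65, 66, 67, 68, 69, 70, 71, 72, 73, 74, 75, 76, 77, 78, 79, 80, 81, 82, 83, 84, 85, 86, 87, 88, 89, 90, 91, 92, 93, 94, 95, 96, 97, 98, 99, 100}


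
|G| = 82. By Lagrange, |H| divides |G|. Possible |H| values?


Lagrange's theorem: |H| divides |G|
|G| = 82
Divisors of 82: 1, 2, 41, 82

Possible subgroup orders: {1, 2, 41, 82}


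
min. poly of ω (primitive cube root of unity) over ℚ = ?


ω satisfies x² + x + 1 = 0 (the cyclotomic polynomial Φ₃)

Minimal polynomial: x² + x + 1


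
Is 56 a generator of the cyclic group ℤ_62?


g generates ℤ_n iff gcd(g, n) = 1
gcd(56, 62) = 2
Since gcd = 2 ≠ 1, ⟨56⟩ has order 31 < 62, so 56 is not a generator.

No, 56 does not generate ℤ_62


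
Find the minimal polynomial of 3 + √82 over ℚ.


Let α = 3 + √82. Then α - 3 = √82, so (α - 3)² = 82, giving α² - 6α - 73 = 0. Degree 2 and α ∉ ℚ, so this is the minimal polynomial.

Minimal polynomial: x² - 6x - 73


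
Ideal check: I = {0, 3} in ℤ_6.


Check ideal conditions for I = {0, 3} in ℤ_6:
(1) I is an additive subgroup? Yes
(2) For r ∈ ℤ_6 and a ∈ I: r·a ∈ I? Yes

Yes, I is an ideal of ℤ_6


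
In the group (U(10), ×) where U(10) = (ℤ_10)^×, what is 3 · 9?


Operation: multiplication mod 10
3 · 9 = (a × b) mod 10 with a = 3, b = 9

3 · 9 = 7


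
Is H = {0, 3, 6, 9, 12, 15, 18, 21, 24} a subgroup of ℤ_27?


Subgroup test for H = {0, 3, 6, 9, 12, 15, 18, 21, 24} in (ℤ_27, +):
(1) 0 ∈ H? Yes
(2) Closure: for all a,b ∈ H, (a+b) mod 27 ∈ H? Yes
(3) Inverses: for all a ∈ H, -a mod 27 ∈ H? Yes

Yes, H is a subgroup of ℤ_27


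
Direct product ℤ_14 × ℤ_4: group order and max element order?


|ℤ_14 × ℤ_4| = 14 × 4 = 56
Max element order = lcm(14,4) = 28
Cyclic? No (gcd=2)

|ℤ_14×ℤ_4| = 56, max element order = 28


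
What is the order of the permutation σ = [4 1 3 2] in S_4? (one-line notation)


Cycle decomposition: (1 4 2)
Cycle lengths: 3
Order = lcm(3) = 3

ord(σ) = 3


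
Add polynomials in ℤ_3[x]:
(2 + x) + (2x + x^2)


Add coefficients mod 3:
x^0: 2 + 0 = 2 (mod 3)
x^1: 1 + 2 = 0 (mod 3)
x^2: 0 + 1 = 1 (mod 3)
Result: 2 + x^2

f + g = 2 + x^2


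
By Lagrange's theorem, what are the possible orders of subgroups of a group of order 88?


Lagrange's theorem: |H| divides |G|
|G| = 88
Divisors of 88: 1, 2, 4, 8, 11, 22, 44, 88

Possible subgroup orders: {1, 2, 4, 8, 11, 22, 44, 88}


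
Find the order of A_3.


|A_n| = n!/2 (even permutations)
|A_3| = 3!/2 = 6/2 = 3

|A_3| = 3


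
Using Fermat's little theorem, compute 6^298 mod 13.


Fermat's little theorem: if p is prime and gcd(a,p)=1, then a^(p-1) ≡ 1 (mod p)
p = 13 is prime, gcd(6,13) = 1
Reduce exponent: 298 mod 12 = 10
So 6^298 ≡ 6^10 (mod 13)
6^10 mod 13 = 4

6^298 ≡ 4 (mod 13)


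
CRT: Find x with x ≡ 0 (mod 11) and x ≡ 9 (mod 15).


m₁ = 11, m₂ = 15, gcd = 1, so CRT applies. M = m₁·m₂ = 165
Let M₁ = M/m₁ = 15, M₂ = M/m₂ = 11
Find y₁ ≡ M₁⁻¹ (mod m₁): 15⁻¹ ≡ 3 (mod 11)
Find y₂ ≡ M₂⁻¹ (mod m₂): 11⁻¹ ≡ 11 (mod 15)
x = a₁·M₁·y₁ + a₂·M₂·y₂ = 0·15·3 + 9·11·11 = 1089
Reduce mod 165: x ≡ 99
Check: 99 mod 11 = 0 ✓, 99 mod 15 = 9 ✓

x ≡ 99 (mod 165)


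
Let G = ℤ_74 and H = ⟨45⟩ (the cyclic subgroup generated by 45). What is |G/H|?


|⟨45⟩| = n / gcd(45, 74) = 74 / 1 = 74
H is normal (ℤ_74 is abelian).
|G/H| = |G| / |H| = 74 / 74 = 1

|G/H| = 1


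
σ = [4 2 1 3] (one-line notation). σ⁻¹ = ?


To find σ⁻¹, swap domain and range:
σ(1) = 4 → σ⁻¹(4) = 1
σ(2) = 2 → σ⁻¹(2) = 2
σ(3) = 1 → σ⁻¹(1) = 3
σ(4) = 3 → σ⁻¹(3) = 4

σ⁻¹ = [3 2 4 1]


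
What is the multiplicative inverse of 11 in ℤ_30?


Use the extended Euclidean algorithm to write 1 = 11·s + 30·t; then s mod 30 is the inverse.
Euclidean algorithm:
  11 = 0·30 + 11
  30 = 2·11 + 8
  11 = 1·8 + 3
  8 = 2·3 + 2
  3 = 1·2 + 1
  2 = 2·1 + 0
gcd(11,30) = 1
Back-substitution gives: 11·(11) + 30·(-4) = 1
So 11⁻¹ ≡ 11 ≡ 11 (mod 30)
Check: 11 × 11 = 121 ≡ 1 (mod 30) ✓

11⁻¹ ≡ 11 (mod 30)


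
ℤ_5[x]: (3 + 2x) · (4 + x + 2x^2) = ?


Expand and collect like terms; reduce coefficients mod 5:
x^0: 3·4 = 12 ≡ 2 (mod 5)
x^1: 3·1 + 2·4 = 11 ≡ 1 (mod 5)
x^2: 3·2 + 2·1 = 8 ≡ 3 (mod 5)
x^3: 2·2 = 4 ≡ 4 (mod 5)
Result: 2 + x + 3x^2 + 4x^3

f · g = 2 + x + 3x^2 + 4x^3


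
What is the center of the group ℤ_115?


Z(G) = {g ∈ G | gx = xg for all x ∈ G}
ℤ_115 is abelian, so Z(G) = G

Z(ℤ_115) = ℤ_115


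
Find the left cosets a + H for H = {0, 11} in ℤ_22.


H = {0, 11}, |H| = 2
Number of cosets = |G|/|H| = 22/2 = 11
0 + H = {0, 11}
1 + H = {1, 12}
2 + H = {2, 13}
3 + H = {3, 14}
4 + H = {4, 15}
5 + H = {5, 16}
6 + H = {6, 17}
7 + H = {7, 18}
8 + H = {8, 19}
9 + H = {9, 20}
10 + H = {10, 21}

Cosets: 0+H={0,11}; 1+H={1,12}; 2+H={2,13}; 3+H={3,14}; 4+H={4,15}; 5+H={5,16}; 6+H={6,17}; 7+H={7,18}; 8+H={8,19}; 9+H={9,20}; 10+H={10,21}


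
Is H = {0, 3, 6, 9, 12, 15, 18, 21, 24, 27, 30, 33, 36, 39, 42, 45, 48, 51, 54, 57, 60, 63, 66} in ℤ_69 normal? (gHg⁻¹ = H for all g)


H = {0, 3, 6, 9, 12, 15, 18, 21, 24, 27, 30, 33, 36, 39, 42, 45, 48, 51, 54, 57, 60, 63, 66} in ℤ_69
ℤ_69 is abelian; every subgroup of an abelian group is normal

Yes, normal subgroup


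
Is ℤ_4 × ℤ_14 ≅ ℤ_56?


Comparing ℤ_4 × ℤ_14 and ℤ_56:
gcd(4,14) = 2 ≠ 1. Max element order in ℤ_4×ℤ_14 is lcm(4,14) = 28 < 56, so it has no element of order 56

No, ℤ_4 × ℤ_14 ≇ ℤ_56


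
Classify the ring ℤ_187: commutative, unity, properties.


ℤ_187 is a commutative ring with unity 1; 187 = 11×17 is composite, so 11·17 ≡ 0 gives zero divisors (not an integral domain)
Commutative: Yes
Integral domain: No
Has unity: Yes

ℤ_187: Commutative=Yes, Unity=Yes


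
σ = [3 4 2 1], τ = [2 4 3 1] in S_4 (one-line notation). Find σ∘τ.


σ∘τ: apply τ first, then σ
1 →τ 2 →σ 4
2 →τ 4 →σ 1
3 →τ 3 →σ 2
4 →τ 1 →σ 3

σ∘τ = [4 1 2 3]


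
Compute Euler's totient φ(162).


Factor n: 162 = 2 × 3^4
φ(n) = n · ∏(1 - 1/p) over distinct primes p | n
φ(162) = 162 · (1 - 1/2) · (1 - 1/3) = 54

φ(162) = 54


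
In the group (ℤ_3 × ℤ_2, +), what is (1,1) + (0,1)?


Operation: componentwise addition mod (3, 2)
(1,1) + (0,1) = ((a₁+b₁) mod 3, (a₂+b₂) mod 2) with a = (1,1), b = (0,1)

(1,1) + (0,1) = (1,0)


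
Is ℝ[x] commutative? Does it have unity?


Polynomial ring over ℝ (an integral domain) is a commutative integral domain with unity 1
Commutative: Yes
Integral domain: Yes
Has unity: Yes

ℝ[x]: Commutative=Yes, Unity=Yes


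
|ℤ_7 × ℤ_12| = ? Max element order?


|ℤ_7 × ℤ_12| = 7 × 12 = 84
Max element order = lcm(7,12) = 84
Cyclic? Yes (gcd=1)

|ℤ_7×ℤ_12| = 84, max element order = 84


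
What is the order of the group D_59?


|D_n| = 2n (n rotations and n reflections)
|D_59| = 2×59 = 118

|D_59| = 118


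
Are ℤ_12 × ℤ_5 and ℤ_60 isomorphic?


Comparing ℤ_12 × ℤ_5 and ℤ_60:
gcd(12,5) = 1, so ℤ_12 × ℤ_5 ≅ ℤ_60 (CRT)

Yes, ℤ_12 × ℤ_5 ≅ ℤ_60


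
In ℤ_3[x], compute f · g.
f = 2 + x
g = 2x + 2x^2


Expand and collect like terms; reduce coefficients mod 3:
x^0: 2·0 = 0 ≡ 0 (mod 3)
x^1: 2·2 + 1·0 = 4 ≡ 1 (mod 3)
x^2: 2·2 + 1·2 = 6 ≡ 0 (mod 3)
x^3: 1·2 = 2 ≡ 2 (mod 3)
Result: x + 2x^3

f · g = x + 2x^3


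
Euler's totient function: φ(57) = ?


Factor n: 57 = 3 × 19
φ(n) = n · ∏(1 - 1/p) over distinct primes p | n
φ(57) = 57 · (1 - 1/3) · (1 - 1/19) = 36

φ(57) = 36


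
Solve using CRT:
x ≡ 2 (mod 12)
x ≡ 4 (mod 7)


m₁ = 12, m₂ = 7, gcd = 1, so CRT applies. M = m₁·m₂ = 84
Let M₁ = M/m₁ = 7, M₂ = M/m₂ = 12
Find y₁ ≡ M₁⁻¹ (mod m₁): 7⁻¹ ≡ 7 (mod 12)
Find y₂ ≡ M₂⁻¹ (mod m₂): 12⁻¹ ≡ 3 (mod 7)
x = a₁·M₁·y₁ + a₂·M₂·y₂ = 2·7·7 + 4·12·3 = 242
Reduce mod 84: x ≡ 74
Check: 74 mod 12 = 2 ✓, 74 mod 7 = 4 ✓

x ≡ 74 (mod 84)


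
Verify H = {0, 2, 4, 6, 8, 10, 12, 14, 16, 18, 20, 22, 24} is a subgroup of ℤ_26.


Subgroup test for H = {0, 2, 4, 6, 8, 10, 12, 14, 16, 18, 20, 22, 24} in (ℤ_26, +):
(1) 0 ∈ H? Yes
(2) Closure: for all a,b ∈ H, (a+b) mod 26 ∈ H? Yes
(3) Inverses: for all a ∈ H, -a mod 26 ∈ H? Yes

Yes, H is a subgroup of ℤ_26


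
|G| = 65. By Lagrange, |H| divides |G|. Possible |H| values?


Lagrange's theorem: |H| divides |G|
|G| = 65
Divisors of 65: 1, 5, 13, 65

Possible subgroup orders: {1, 5, 13, 65}


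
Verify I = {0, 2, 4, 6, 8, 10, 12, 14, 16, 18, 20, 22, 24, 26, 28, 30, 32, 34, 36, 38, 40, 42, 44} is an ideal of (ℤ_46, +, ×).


Check ideal conditions for I = {0, 2, 4, 6, 8, 10, 12, 14, 16, 18, 20, 22, 24, 26, 28, 30, 32, 34, 36, 38, 40, 42, 44} in ℤ_46:
(1) I is an additive subgroup? Yes
(2) For r ∈ ℤ_46 and a ∈ I: r·a ∈ I? Yes

Yes, I is an ideal of ℤ_46


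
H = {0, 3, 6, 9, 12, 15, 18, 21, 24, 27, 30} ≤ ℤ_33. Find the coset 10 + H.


10 + H = {10 + h (mod 33) : h ∈ H}
10+0=10, 10+3=13, 10+6=16, 10+9=19, 10+12=22, 10+15=25, 10+18=28, 10+21=31, 10+24=1, 10+27=4, 10+30=7
10 + H = {1, 4, 7, 10, 13, 16, 19, 22, 25, 28, 31} = 1 + H

10 + H = {1, 4, 7, 10, 13, 16, 19, 22, 25, 28, 31}


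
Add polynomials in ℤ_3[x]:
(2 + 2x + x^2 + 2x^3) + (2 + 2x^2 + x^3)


Add coefficients mod 3:
x^0: 2 + 2 = 1 (mod 3)
x^1: 2 + 0 = 2 (mod 3)
x^2: 1 + 2 = 0 (mod 3)
x^3: 2 + 1 = 0 (mod 3)
Result: 1 + 2x

f + g = 1 + 2x


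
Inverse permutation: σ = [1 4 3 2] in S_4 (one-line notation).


To find σ⁻¹, swap domain and range:
σ(1) = 1 → σ⁻¹(1) = 1
σ(2) = 4 → σ⁻¹(4) = 2
σ(3) = 3 → σ⁻¹(3) = 3
σ(4) = 2 → σ⁻¹(2) = 4

σ⁻¹ = [1 4 3 2]


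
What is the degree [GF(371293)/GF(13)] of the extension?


GF(371293) = GF(13^5), so the extension degree is 5

[GF(371293)/GF(13)] = 5


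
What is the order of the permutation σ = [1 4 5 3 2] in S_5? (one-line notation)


Cycle decomposition: (2 4 3 5)
Cycle lengths: 4
Order = lcm(4) = 4

ord(σ) = 4


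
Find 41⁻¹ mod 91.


Use the extended Euclidean algorithm to write 1 = 41·s + 91·t; then s mod 91 is the inverse.
Euclidean algorithm:
  41 = 0·91 + 41
  91 = 2·41 + 9
  41 = 4·9 + 5
  9 = 1·5 + 4
  5 = 1·4 + 1
  4 = 4·1 + 0
gcd(41,91) = 1
Back-substitution gives: 41·(20) + 91·(-9) = 1
So 41⁻¹ ≡ 20 ≡ 20 (mod 91)
Check: 41 × 20 = 820 ≡ 1 (mod 91) ✓

41⁻¹ ≡ 20 (mod 91)


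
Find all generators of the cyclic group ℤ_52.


g generates ℤ_n iff gcd(g,n) = 1
Prime factors of 52: 2, 13
Generators are g ∈ {1,...,51} not divisible by any of these primes.
Generators: {1, 3, 5, 7, 9, 11, 15, 17, 19, 21, 23, 25, 27, 29, 31, 33, 35, 37, 41, 43, 45, 47, 49, 51}
Number of generators = φ(52) = 24

Generators of ℤ_52 = {1, 3, 5, 7, 9, 11, 15, 17, 19, 21, 23, 25, 27, 29, 31, 33, 35, 37, 41, 43, 45, 47, 49, 51}


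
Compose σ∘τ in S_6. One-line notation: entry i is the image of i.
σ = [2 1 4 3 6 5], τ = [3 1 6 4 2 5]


σ∘τ: apply τ first, then σ
1 →τ 3 →σ 4
2 →τ 1 →σ 2
3 →τ 6 →σ 5
4 →τ 4 →σ 3
5 →τ 2 →σ 1
6 →τ 5 →σ 6

σ∘τ = [4 2 5 3 1 6]


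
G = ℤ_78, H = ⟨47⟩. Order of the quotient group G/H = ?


|⟨47⟩| = n / gcd(47, 78) = 78 / 1 = 78
H is normal (ℤ_78 is abelian).
|G/H| = |G| / |H| = 78 / 78 = 1

|G/H| = 1


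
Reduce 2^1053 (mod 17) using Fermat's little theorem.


Fermat's little theorem: if p is prime and gcd(a,p)=1, then a^(p-1) ≡ 1 (mod p)
p = 17 is prime, gcd(2,17) = 1
Reduce exponent: 1053 mod 16 = 13
So 2^1053 ≡ 2^13 (mod 17)
2^13 mod 17 = 15

2^1053 ≡ 15 (mod 17)


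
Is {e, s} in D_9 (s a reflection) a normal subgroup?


H = {e, s} in D_9 (s a reflection)
r·s·r⁻¹ = sr⁻² ≠ s for n ≥ 3, so {e, s} is not closed under conjugation

No, not a normal subgroup


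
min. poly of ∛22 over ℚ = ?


∛22 satisfies x³ - 22 = 0, irreducible over ℚ (no rational root; 22 is not a perfect cube)

Minimal polynomial: x³ - 22


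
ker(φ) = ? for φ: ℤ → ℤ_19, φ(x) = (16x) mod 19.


Kernel = preimage of identity
ker(φ) = {x ∈ ℤ : 16x ≡ 0 (mod 19)}. gcd(16,19) = 1, so 16x ≡ 0 (mod 19) ⟺ x ≡ 0 (mod 19/1 = 19). Hence ker(φ) = 19ℤ

ker(φ) = 19ℤ


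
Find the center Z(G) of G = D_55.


Z(G) = {g ∈ G | gx = xg for all x ∈ G}
For odd n, Z(D_n) = {e}: no nontrivial rotation commutes with all reflections

Z(D_55) = {e}


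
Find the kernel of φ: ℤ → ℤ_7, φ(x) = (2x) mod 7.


Kernel = preimage of identity
ker(φ) = {x ∈ ℤ : 2x ≡ 0 (mod 7)}. gcd(2,7) = 1, so 2x ≡ 0 (mod 7) ⟺ x ≡ 0 (mod 7/1 = 7). Hence ker(φ) = 7ℤ

ker(φ) = 7ℤ


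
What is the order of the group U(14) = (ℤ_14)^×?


U(n) is the group of units mod n; |U(n)| = φ(n)
|U(14)| = φ(14) = 6

|U(14) = (ℤ_14)^×| = 6


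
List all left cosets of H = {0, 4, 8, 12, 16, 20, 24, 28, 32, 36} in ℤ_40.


H = {0, 4, 8, 12, 16, 20, 24, 28, 32, 36}, |H| = 10
Number of cosets = |G|/|H| = 40/10 = 4
0 + H = {0, 4, 8, 12, 16, 20, 24, 28, 32, 36}
1 + H = {1, 5, 9, 13, 17, 21, 25, 29, 33, 37}
2 + H = {2, 6, 10, 14, 18, 22, 26, 30, 34, 38}
3 + H = {3, 7, 11, 15, 19, 23, 27, 31, 35, 39}

Cosets: 0+H={0,4,8,12,16,20,24,28,32,36}; 1+H={1,5,9,13,17,21,25,29,33,37}; 2+H={2,6,10,14,18,22,26,30,34,38}; 3+H={3,7,11,15,19,23,27,31,35,39}


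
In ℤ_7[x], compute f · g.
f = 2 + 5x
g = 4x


Expand and collect like terms; reduce coefficients mod 7:
x^0: 2·0 = 0 ≡ 0 (mod 7)
x^1: 2·4 + 5·0 = 8 ≡ 1 (mod 7)
x^2: 5·4 = 20 ≡ 6 (mod 7)
Result: x + 6x^2

f · g = x + 6x^2


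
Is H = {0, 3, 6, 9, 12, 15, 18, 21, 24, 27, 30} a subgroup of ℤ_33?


Subgroup test for H = {0, 3, 6, 9, 12, 15, 18, 21, 24, 27, 30} in (ℤ_33, +):
(1) 0 ∈ H? Yes
(2) Closure: for all a,b ∈ H, (a+b) mod 33 ∈ H? Yes
(3) Inverses: for all a ∈ H, -a mod 33 ∈ H? Yes

Yes, H is a subgroup of ℤ_33


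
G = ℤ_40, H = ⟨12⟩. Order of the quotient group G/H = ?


|⟨12⟩| = n / gcd(12, 40) = 40 / 4 = 10
H is normal (ℤ_40 is abelian).
|G/H| = |G| / |H| = 40 / 10 = 4

|G/H| = 4


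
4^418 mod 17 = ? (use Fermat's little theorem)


Fermat's little theorem: if p is prime and gcd(a,p)=1, then a^(p-1) ≡ 1 (mod p)
p = 17 is prime, gcd(4,17) = 1
Reduce exponent: 418 mod 16 = 2
So 4^418 ≡ 4^2 (mod 17)
4^2 mod 17 = 16

4^418 ≡ 16 (mod 17)
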